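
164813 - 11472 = 153341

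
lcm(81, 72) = 648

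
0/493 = 0 = 0.00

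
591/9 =197/3 = 65.67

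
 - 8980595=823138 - 9803733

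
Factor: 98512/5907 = 2^4*3^( - 1)*11^( - 1)*47^1*131^1*179^(  -  1)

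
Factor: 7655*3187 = 24396485 = 5^1*1531^1 * 3187^1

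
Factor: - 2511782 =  - 2^1*7^1*13^1*37^1*373^1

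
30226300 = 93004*325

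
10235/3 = 10235/3=3411.67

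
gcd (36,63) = 9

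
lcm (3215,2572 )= 12860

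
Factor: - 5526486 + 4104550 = - 2^4 * 181^1*491^1 = - 1421936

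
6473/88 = 73 + 49/88 = 73.56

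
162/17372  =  81/8686=0.01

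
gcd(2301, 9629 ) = 1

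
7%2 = 1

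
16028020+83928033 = 99956053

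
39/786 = 13/262 =0.05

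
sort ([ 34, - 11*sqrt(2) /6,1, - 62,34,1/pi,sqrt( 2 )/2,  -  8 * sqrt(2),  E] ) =[ - 62, - 8*sqrt( 2),- 11*sqrt(2)/6,  1/pi,sqrt( 2 ) /2, 1,E, 34 , 34] 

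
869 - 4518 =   -  3649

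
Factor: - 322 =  - 2^1*7^1*23^1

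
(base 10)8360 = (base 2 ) 10000010101000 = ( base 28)aig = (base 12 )4a08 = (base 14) 3092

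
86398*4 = 345592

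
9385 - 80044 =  - 70659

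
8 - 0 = 8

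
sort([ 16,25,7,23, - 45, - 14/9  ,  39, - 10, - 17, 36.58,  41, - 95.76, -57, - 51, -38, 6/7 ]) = [ - 95.76, -57, - 51, -45 , - 38, - 17, - 10,-14/9,  6/7, 7,16,23,25, 36.58, 39,41]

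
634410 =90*7049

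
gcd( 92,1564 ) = 92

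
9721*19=184699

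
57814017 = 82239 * 703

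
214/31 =6 + 28/31=6.90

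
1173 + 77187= 78360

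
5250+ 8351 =13601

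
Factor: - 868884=- 2^2*3^1*61^1*1187^1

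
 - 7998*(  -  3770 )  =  30152460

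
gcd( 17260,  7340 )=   20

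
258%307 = 258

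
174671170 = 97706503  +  76964667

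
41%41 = 0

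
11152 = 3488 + 7664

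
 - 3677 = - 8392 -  - 4715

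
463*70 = 32410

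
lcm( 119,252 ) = 4284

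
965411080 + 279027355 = 1244438435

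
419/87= 419/87 = 4.82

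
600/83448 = 25/3477 = 0.01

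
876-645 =231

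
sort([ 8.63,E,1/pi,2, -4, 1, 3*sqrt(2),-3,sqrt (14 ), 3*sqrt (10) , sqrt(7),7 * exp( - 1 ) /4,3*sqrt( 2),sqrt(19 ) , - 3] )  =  [ - 4,- 3,-3, 1/pi,  7*exp( - 1)/4,1,2, sqrt( 7),E,sqrt(14 ),3 * sqrt( 2),3 * sqrt( 2),sqrt(19 ), 8.63, 3 * sqrt( 10 )]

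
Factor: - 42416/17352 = -2^1*3^( - 2 )*11^1=- 22/9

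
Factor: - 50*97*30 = - 145500 = - 2^2 * 3^1 * 5^3*97^1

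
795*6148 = 4887660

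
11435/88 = 11435/88 = 129.94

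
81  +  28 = 109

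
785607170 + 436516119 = 1222123289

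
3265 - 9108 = -5843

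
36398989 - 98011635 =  - 61612646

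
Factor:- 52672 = -2^6*823^1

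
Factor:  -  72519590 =- 2^1*5^1*11^1 * 13^2 * 47^1*83^1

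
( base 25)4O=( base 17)75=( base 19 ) 6a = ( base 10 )124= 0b1111100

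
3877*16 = 62032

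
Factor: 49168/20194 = 56/23 =2^3 * 7^1*23^( - 1) 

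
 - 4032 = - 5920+1888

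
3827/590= 3827/590 =6.49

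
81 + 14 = 95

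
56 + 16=72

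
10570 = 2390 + 8180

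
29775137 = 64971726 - 35196589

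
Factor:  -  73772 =-2^2*18443^1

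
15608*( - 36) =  - 561888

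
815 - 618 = 197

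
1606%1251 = 355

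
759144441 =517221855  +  241922586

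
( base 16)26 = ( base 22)1G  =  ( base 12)32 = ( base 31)17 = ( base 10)38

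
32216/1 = 32216 = 32216.00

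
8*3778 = 30224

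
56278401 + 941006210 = 997284611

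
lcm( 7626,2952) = 91512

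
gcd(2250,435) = 15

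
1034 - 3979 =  - 2945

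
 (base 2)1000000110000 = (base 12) 2494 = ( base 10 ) 4144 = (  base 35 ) 3de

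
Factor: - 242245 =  - 5^1*48449^1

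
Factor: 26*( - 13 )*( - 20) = 2^3*5^1*13^2=6760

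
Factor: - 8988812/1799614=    - 4494406/899807 = - 2^1*7^1 *251^1*1279^1  *899807^( - 1)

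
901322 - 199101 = 702221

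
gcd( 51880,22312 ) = 8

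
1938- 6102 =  - 4164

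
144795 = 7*20685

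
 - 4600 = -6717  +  2117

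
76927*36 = 2769372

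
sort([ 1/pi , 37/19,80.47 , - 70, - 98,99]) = [ - 98, - 70,1/pi, 37/19, 80.47,  99]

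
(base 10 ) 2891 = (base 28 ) 3J7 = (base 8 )5513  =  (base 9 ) 3862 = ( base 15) CCB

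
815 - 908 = - 93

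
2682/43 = 62 +16/43 = 62.37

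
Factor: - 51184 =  -2^4*7^1 * 457^1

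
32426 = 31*1046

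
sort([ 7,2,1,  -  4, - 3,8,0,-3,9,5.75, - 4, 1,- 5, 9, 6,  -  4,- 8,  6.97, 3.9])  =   [ - 8,-5, - 4, - 4, - 4, - 3, - 3,0, 1,1,2,3.9, 5.75,6, 6.97, 7, 8,9,9 ] 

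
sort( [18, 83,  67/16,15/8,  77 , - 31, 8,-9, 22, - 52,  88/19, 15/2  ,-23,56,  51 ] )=[-52, - 31, - 23,-9, 15/8, 67/16, 88/19,15/2,8 , 18,22, 51,  56, 77 , 83]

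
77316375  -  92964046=-15647671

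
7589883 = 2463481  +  5126402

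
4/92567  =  4/92567 = 0.00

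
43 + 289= 332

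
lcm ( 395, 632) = 3160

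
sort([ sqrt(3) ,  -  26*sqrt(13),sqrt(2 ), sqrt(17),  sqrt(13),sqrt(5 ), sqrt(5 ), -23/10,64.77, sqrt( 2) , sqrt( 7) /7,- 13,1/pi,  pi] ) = [ - 26*sqrt( 13),-13, - 23/10, 1/pi,sqrt(7 )/7, sqrt( 2), sqrt( 2 ),sqrt( 3 ), sqrt( 5 ),sqrt( 5 ), pi,sqrt (13),  sqrt(17 ),64.77]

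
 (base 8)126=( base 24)3E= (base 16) 56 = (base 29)2S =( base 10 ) 86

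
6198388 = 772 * 8029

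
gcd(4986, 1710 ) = 18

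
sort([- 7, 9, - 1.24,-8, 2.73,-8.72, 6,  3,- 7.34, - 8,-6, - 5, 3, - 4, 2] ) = [ - 8.72,  -  8, - 8,-7.34, - 7, - 6, - 5,-4,-1.24, 2, 2.73, 3,3, 6,9 ]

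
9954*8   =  79632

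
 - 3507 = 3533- 7040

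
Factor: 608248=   2^3*76031^1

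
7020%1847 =1479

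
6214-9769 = -3555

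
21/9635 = 21/9635 = 0.00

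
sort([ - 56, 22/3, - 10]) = [-56 , - 10,22/3 ]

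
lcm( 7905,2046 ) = 173910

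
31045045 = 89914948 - 58869903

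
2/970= 1/485 =0.00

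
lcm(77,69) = 5313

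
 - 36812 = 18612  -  55424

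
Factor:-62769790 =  - 2^1*5^1*6276979^1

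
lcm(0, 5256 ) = 0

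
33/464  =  33/464 = 0.07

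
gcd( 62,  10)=2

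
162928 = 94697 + 68231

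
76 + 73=149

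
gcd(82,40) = 2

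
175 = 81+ 94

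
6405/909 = 2135/303 = 7.05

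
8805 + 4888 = 13693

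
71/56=1+15/56 = 1.27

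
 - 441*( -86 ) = 37926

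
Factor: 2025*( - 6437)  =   - 3^4*5^2*41^1*157^1 = - 13034925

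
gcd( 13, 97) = 1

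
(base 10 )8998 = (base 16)2326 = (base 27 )c97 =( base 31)9b8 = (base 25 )e9n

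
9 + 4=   13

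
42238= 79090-36852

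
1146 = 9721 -8575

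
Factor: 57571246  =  2^1*97^1*167^1*1777^1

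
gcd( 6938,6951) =1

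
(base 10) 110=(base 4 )1232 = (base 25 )4A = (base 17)68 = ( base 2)1101110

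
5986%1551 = 1333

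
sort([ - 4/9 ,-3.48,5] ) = [ - 3.48,  -  4/9,5 ]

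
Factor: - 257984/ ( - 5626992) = 2^2 * 3^( - 1)*7^(-1)*29^1 * 139^1 * 16747^( - 1)= 16124/351687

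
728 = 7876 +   -  7148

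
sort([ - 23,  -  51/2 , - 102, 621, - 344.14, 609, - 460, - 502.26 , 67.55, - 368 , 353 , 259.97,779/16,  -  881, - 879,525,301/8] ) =[ - 881, - 879,- 502.26 , - 460, - 368 , - 344.14, - 102,  -  51/2,  -  23 , 301/8,779/16, 67.55,259.97 , 353,  525 , 609,621]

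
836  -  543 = 293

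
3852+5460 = 9312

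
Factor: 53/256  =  2^( - 8) * 53^1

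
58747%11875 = 11247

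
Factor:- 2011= -2011^1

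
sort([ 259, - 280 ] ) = [ - 280 , 259 ]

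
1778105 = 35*50803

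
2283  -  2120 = 163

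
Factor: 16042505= 5^1 * 3208501^1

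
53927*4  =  215708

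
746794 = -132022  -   -878816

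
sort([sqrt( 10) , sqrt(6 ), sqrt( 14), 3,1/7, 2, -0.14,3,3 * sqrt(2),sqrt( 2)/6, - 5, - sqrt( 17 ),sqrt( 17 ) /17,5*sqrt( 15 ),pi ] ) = [ - 5, - sqrt( 17 ), - 0.14, 1/7 , sqrt( 2 )/6,sqrt( 17) /17,2,  sqrt(6), 3 , 3  ,  pi, sqrt( 10 ),sqrt( 14),3*sqrt( 2),5 * sqrt( 15)]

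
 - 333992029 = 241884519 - 575876548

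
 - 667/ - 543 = 1+124/543 =1.23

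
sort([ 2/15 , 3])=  [2/15, 3]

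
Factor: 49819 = 7^1 * 11^1*647^1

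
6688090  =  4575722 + 2112368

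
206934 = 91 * 2274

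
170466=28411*6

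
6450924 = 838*7698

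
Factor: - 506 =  - 2^1*11^1*  23^1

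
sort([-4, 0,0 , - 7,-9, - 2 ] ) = [ - 9 , - 7, - 4, - 2 , 0, 0 ] 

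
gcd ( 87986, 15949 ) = 41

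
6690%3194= 302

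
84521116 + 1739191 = 86260307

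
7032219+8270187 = 15302406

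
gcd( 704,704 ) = 704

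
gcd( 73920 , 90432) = 192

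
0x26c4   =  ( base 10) 9924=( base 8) 23304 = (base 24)H5C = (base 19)1896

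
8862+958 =9820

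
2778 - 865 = 1913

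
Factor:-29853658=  - 2^1*41^1*364069^1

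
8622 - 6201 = 2421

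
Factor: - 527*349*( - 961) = 17^1*31^3*349^1 =176750003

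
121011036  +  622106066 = 743117102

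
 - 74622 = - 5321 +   -  69301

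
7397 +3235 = 10632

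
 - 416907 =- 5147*81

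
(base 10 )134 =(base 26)54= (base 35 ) 3T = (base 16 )86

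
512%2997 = 512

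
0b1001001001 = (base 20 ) 195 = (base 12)409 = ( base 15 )290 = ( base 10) 585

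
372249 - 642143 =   -  269894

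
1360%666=28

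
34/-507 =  - 34/507  =  - 0.07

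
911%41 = 9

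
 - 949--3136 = 2187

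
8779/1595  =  8779/1595 = 5.50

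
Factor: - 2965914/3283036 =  - 1482957/1641518 = - 2^(-1)*3^2*7^1*23539^1*820759^( - 1 )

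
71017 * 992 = 70448864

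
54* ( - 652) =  - 35208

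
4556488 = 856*5323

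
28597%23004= 5593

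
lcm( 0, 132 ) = 0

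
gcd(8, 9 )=1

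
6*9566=57396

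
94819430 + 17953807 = 112773237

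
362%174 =14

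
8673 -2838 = 5835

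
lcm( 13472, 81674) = 1306784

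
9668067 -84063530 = -74395463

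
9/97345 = 9/97345 = 0.00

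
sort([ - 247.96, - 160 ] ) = [-247.96,-160 ]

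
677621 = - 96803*(- 7 ) 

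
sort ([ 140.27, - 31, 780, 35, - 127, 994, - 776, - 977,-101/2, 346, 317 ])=[-977, - 776, - 127 , - 101/2,-31, 35 , 140.27 , 317, 346 , 780,994] 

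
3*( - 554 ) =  - 1662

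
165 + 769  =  934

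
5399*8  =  43192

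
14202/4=7101/2 = 3550.50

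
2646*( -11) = - 29106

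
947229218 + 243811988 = 1191041206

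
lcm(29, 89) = 2581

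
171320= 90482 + 80838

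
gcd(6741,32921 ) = 7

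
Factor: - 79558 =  - 2^1*39779^1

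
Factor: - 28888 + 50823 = 21935 = 5^1 * 41^1*107^1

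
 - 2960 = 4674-7634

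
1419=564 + 855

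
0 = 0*766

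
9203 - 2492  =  6711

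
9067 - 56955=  - 47888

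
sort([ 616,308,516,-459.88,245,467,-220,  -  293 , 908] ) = [ - 459.88, - 293, - 220, 245,308,467, 516,616,908 ] 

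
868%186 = 124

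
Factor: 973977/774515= 3^1 * 5^(-1)*7^ (- 1) * 97^1 *3347^1*22129^( - 1)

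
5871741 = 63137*93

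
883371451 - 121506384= 761865067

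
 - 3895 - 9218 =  - 13113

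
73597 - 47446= 26151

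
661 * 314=207554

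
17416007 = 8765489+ 8650518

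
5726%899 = 332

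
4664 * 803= 3745192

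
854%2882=854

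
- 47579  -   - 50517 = 2938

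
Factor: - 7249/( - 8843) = 11^1*37^(-1 )*239^( - 1 )*659^1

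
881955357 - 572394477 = 309560880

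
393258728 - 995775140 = -602516412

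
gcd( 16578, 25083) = 27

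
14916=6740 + 8176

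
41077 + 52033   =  93110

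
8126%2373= 1007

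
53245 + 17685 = 70930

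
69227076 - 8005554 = 61221522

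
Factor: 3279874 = 2^1  *  13^1*101^1*1249^1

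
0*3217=0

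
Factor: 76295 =5^1*15259^1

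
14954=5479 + 9475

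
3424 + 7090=10514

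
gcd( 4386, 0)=4386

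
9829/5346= 9829/5346 = 1.84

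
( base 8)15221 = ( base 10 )6801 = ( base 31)72C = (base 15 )2036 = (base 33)683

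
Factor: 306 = 2^1*3^2*17^1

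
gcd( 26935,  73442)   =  1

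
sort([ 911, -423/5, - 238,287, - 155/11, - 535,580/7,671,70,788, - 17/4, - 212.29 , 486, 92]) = [ - 535, - 238, - 212.29,- 423/5, - 155/11, - 17/4,70,580/7 , 92, 287,486,671,788,911]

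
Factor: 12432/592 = 3^1*7^1 = 21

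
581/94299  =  581/94299 = 0.01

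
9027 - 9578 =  - 551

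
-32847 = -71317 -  - 38470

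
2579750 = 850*3035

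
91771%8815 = 3621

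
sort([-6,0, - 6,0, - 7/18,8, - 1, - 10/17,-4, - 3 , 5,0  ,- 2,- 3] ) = [- 6,-6, - 4,-3,  -  3, - 2,-1,-10/17,-7/18,  0, 0,0,5, 8 ]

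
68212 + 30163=98375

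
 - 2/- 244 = 1/122 = 0.01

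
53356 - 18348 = 35008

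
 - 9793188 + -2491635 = -12284823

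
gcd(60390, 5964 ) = 6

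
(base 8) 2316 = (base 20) 31a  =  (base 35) 105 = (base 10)1230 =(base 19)37E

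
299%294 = 5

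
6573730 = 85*77338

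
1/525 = 1/525 = 0.00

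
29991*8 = 239928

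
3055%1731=1324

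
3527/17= 207 + 8/17 = 207.47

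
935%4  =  3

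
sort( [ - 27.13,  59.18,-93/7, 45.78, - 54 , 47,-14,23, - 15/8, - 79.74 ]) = [-79.74, - 54,- 27.13,- 14,  -  93/7,  -  15/8, 23,45.78,  47, 59.18] 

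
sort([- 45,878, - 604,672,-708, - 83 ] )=[  -  708,-604, - 83,-45, 672, 878 ] 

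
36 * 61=2196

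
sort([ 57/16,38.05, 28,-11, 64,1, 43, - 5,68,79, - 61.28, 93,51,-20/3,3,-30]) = [-61.28, - 30, - 11 , - 20/3, - 5,1,3,57/16,28, 38.05, 43,51,64,68, 79 , 93 ]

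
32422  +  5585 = 38007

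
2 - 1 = 1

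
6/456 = 1/76 = 0.01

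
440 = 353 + 87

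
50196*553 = 27758388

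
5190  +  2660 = 7850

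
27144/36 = 754 =754.00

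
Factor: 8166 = 2^1*3^1*1361^1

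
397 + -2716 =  - 2319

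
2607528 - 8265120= - 5657592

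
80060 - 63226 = 16834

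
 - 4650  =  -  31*150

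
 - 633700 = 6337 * ( - 100 ) 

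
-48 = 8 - 56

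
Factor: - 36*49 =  - 1764 =- 2^2*3^2*7^2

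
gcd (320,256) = 64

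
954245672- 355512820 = 598732852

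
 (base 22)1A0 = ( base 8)1300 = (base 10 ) 704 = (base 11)590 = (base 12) 4A8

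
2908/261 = 2908/261 = 11.14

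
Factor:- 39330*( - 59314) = 2^2*3^2*5^1*19^1*23^1*47^1*631^1 = 2332819620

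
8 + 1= 9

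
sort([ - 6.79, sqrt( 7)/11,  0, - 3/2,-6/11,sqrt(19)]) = [ - 6.79, - 3/2, - 6/11,0,sqrt(7)/11,sqrt( 19 )]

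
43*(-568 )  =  -24424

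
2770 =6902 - 4132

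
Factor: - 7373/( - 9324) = 2^(- 2) * 3^ (-2)*7^( -1)*37^( - 1) * 73^1*101^1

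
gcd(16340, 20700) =20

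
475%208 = 59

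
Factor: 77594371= 77594371^1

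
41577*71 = 2951967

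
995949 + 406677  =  1402626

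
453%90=3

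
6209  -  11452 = -5243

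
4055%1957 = 141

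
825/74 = 11  +  11/74= 11.15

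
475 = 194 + 281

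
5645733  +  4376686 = 10022419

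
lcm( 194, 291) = 582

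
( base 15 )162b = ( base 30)58Q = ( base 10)4766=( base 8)11236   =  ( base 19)D3G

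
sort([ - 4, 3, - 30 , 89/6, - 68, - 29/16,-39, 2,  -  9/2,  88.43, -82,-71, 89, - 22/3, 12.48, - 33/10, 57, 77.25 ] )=[-82 ,-71,  -  68, - 39,-30 , - 22/3,-9/2 ,-4,-33/10, - 29/16, 2,  3,  12.48,89/6,  57, 77.25,  88.43,89 ] 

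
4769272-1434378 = 3334894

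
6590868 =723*9116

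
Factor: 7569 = 3^2 * 29^2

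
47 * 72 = 3384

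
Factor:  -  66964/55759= - 2^2*11^( - 1 )*37^( - 1 )*137^( - 1)*16741^1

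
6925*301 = 2084425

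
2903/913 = 2903/913 = 3.18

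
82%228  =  82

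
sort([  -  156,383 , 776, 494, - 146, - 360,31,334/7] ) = [ - 360, - 156 ,-146,31,334/7,383,  494,776]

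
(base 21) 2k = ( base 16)3e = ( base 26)2a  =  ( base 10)62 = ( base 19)35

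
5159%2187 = 785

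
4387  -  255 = 4132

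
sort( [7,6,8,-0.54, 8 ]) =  [-0.54,6, 7, 8,8]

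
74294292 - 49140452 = 25153840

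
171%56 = 3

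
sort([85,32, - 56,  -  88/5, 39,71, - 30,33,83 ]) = [ - 56, - 30, - 88/5, 32,33,39, 71, 83,  85]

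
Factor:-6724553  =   - 11^1*611323^1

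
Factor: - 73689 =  - 3^1*7^1*11^2*29^1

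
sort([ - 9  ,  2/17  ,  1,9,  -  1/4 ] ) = [ - 9, - 1/4, 2/17,1, 9] 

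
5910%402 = 282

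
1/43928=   1/43928 = 0.00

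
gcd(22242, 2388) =6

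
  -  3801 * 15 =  - 57015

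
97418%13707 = 1469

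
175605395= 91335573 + 84269822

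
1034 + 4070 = 5104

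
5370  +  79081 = 84451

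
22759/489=22759/489 = 46.54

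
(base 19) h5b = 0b1100001100011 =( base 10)6243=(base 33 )5O6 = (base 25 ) 9oi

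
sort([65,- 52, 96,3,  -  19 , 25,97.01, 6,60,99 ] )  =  [ - 52, - 19,3,6, 25,60, 65, 96,97.01,99]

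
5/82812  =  5/82812 = 0.00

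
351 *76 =26676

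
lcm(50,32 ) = 800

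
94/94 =1  =  1.00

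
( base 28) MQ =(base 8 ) 1202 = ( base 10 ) 642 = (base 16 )282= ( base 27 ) nl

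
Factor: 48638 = 2^1*83^1*293^1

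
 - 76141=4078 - 80219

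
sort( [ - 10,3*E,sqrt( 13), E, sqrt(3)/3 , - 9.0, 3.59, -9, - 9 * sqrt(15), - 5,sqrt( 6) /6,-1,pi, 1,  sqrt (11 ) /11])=[-9*sqrt (15),-10,-9.0, - 9,-5, - 1, sqrt(11)/11, sqrt(6)/6 , sqrt(3) /3,1,E, pi,  3.59,sqrt(13 ),  3*E]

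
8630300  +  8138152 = 16768452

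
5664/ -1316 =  - 5+229/329 = -4.30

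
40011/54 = 740 + 17/18 = 740.94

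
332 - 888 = - 556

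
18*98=1764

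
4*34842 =139368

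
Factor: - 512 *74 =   -  2^10 * 37^1  =  - 37888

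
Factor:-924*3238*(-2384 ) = 2^7*3^1*7^1*11^1*149^1 * 1619^1 = 7132718208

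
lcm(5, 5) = 5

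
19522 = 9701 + 9821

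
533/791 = 533/791 = 0.67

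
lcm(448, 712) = 39872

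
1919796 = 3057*628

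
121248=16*7578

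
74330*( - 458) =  - 34043140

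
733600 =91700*8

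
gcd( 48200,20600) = 200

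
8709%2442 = 1383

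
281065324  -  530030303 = -248964979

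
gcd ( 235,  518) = 1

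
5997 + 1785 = 7782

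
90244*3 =270732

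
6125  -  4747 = 1378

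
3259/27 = 120 + 19/27 = 120.70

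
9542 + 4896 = 14438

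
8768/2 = 4384 = 4384.00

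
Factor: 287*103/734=29561/734  =  2^( - 1 ) * 7^1*41^1*103^1*367^(-1) 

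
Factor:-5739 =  - 3^1* 1913^1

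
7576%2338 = 562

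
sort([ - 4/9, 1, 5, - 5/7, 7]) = [  -  5/7, - 4/9,  1, 5, 7 ] 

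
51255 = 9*5695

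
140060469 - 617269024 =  - 477208555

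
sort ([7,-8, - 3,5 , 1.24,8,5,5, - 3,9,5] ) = [ - 8, - 3,-3,1.24, 5,5,5, 5,7,8,9]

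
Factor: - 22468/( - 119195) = 2^2*5^( - 1)*31^( - 1)*41^1*137^1*769^( - 1)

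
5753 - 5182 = 571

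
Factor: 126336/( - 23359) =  - 2^7*3^1 * 71^( - 1 ) = - 384/71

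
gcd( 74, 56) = 2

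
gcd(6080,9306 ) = 2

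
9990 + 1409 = 11399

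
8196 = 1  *8196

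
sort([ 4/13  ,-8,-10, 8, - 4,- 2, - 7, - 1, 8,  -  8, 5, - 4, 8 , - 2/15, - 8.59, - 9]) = [ - 10, - 9, - 8.59,-8, - 8 , - 7,-4 , - 4,-2 , - 1, - 2/15,  4/13, 5,8,8,8] 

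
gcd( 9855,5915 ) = 5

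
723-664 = 59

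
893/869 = 1 + 24/869 = 1.03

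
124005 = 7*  17715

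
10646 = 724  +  9922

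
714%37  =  11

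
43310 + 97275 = 140585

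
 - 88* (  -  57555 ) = 5064840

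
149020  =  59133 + 89887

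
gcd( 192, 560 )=16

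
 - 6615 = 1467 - 8082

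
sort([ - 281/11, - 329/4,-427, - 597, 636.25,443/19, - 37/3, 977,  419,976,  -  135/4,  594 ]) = [ -597,  -  427, - 329/4, - 135/4, - 281/11,- 37/3,443/19, 419,594,636.25, 976,  977]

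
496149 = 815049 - 318900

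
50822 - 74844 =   -  24022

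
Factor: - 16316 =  - 2^2*4079^1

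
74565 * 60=4473900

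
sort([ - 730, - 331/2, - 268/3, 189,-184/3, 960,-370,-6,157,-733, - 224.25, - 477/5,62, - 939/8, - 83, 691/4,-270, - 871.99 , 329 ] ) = [-871.99, - 733, - 730 , - 370 , - 270 , - 224.25, - 331/2,  -  939/8, - 477/5, - 268/3, - 83, - 184/3, - 6,62, 157, 691/4 , 189, 329, 960 ] 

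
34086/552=247/4= 61.75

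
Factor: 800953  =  800953^1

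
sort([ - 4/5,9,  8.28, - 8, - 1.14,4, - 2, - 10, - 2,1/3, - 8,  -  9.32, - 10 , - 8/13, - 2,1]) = [ - 10, - 10 ,- 9.32, - 8 ,-8, - 2, - 2, - 2, - 1.14, -4/5, - 8/13, 1/3,1, 4, 8.28  ,  9 ] 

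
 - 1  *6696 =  - 6696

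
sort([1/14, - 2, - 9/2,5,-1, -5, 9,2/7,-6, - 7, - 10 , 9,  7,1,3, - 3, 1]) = [ - 10,- 7, - 6, - 5,-9/2, - 3,-2, - 1,  1/14,  2/7, 1, 1,  3, 5,  7,  9,  9]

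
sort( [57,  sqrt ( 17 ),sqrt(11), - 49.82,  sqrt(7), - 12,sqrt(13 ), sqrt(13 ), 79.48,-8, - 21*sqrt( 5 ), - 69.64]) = [ - 69.64, - 49.82, - 21*sqrt( 5), - 12, - 8,sqrt( 7 ),sqrt ( 11) , sqrt(13 ),  sqrt(13 ),sqrt(17),57,79.48]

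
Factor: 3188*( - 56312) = -179522656 = - 2^5*797^1 * 7039^1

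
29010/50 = 580+ 1/5 = 580.20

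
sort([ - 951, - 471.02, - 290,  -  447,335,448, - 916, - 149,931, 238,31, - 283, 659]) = [ - 951, - 916, - 471.02, - 447, - 290 ,-283,-149,31,238,335, 448,  659, 931 ]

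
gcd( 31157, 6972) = 7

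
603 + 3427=4030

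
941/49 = 941/49 = 19.20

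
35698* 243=8674614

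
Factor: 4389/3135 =7/5 = 5^( - 1)*7^1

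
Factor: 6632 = 2^3*829^1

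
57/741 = 1/13 = 0.08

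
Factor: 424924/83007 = 2^2*3^( - 2 )*23^ ( - 1 )*41^1*401^( - 1 ) * 2591^1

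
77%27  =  23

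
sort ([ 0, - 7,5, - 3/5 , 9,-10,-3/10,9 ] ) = [ -10, - 7, - 3/5 ,-3/10,0, 5, 9, 9]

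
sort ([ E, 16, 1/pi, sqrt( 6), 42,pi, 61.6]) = [1/pi, sqrt( 6),E,pi,16, 42, 61.6]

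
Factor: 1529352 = 2^3*3^2*11^1 * 1931^1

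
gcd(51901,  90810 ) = 1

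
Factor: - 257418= - 2^1 * 3^4*7^1*227^1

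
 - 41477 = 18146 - 59623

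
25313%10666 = 3981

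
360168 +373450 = 733618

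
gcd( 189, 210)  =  21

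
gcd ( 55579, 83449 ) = 1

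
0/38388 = 0 = 0.00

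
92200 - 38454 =53746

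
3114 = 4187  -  1073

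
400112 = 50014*8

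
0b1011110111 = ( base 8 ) 1367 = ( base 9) 1033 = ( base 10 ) 759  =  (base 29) q5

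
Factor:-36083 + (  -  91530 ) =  - 127613 = -37^1 * 3449^1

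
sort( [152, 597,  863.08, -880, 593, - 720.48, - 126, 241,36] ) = [  -  880, - 720.48, - 126, 36,152, 241 , 593,597,863.08 ] 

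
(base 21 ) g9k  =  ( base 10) 7265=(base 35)5wk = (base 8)16141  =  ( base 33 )6m5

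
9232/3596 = 2 + 510/899=2.57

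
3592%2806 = 786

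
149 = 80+69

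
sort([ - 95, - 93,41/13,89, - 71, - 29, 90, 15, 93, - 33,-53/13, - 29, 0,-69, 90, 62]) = [-95,-93, - 71, - 69, - 33,- 29,  -  29,-53/13, 0, 41/13, 15,  62, 89, 90,  90, 93]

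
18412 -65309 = -46897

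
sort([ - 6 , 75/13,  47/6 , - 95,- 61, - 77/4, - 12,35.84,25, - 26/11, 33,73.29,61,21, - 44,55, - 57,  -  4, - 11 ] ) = [ - 95, - 61, - 57,-44, - 77/4 ,-12, - 11, -6, - 4, - 26/11,75/13,47/6,21,25, 33,35.84, 55, 61,73.29 ] 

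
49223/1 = 49223 = 49223.00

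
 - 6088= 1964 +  - 8052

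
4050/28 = 144+9/14 = 144.64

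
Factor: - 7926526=-2^1*3963263^1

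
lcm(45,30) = 90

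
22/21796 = 11/10898 = 0.00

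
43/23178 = 43/23178 = 0.00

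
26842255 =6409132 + 20433123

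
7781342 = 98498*79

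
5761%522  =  19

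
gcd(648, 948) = 12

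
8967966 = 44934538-35966572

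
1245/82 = 15  +  15/82 = 15.18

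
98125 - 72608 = 25517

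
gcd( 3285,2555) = 365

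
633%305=23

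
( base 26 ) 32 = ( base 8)120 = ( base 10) 80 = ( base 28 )2o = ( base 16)50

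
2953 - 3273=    - 320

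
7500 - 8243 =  - 743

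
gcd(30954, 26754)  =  42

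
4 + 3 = 7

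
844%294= 256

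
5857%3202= 2655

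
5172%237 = 195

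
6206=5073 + 1133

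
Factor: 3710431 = 3710431^1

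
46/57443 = 46/57443 = 0.00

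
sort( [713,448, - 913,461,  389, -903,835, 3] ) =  [ - 913, - 903,3,  389 , 448, 461 , 713,835]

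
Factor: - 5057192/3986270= - 2^2*5^( - 1 )*  7^3*19^1*97^1*398627^(  -  1 )=- 2528596/1993135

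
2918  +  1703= 4621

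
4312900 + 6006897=10319797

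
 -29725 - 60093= - 89818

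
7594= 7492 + 102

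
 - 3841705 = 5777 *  ( - 665)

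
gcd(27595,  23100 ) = 5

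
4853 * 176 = 854128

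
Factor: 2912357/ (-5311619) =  - 7^1*31^1*173^( - 1 )*13421^1*30703^ ( - 1) 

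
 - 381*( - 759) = 289179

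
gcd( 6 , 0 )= 6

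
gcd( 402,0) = 402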